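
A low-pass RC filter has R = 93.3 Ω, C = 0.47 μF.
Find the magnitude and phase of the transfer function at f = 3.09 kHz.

Step 1 — Angular frequency: ω = 2π·3090 = 1.942e+04 rad/s.
Step 2 — Transfer function: H(jω) = 1/(1 + jωRC).
Step 3 — Denominator: 1 + jωRC = 1 + j·1.942e+04·93.3·4.7e-07 = 1 + j0.8514.
Step 4 — H = 0.5798 - j0.4936.
Step 5 — Magnitude: |H| = 0.7614 (-2.4 dB); phase: φ = -40.4°.

|H| = 0.7614 (-2.4 dB), φ = -40.4°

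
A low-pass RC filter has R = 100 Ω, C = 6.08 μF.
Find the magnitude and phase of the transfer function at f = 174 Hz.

Step 1 — Angular frequency: ω = 2π·174 = 1093 rad/s.
Step 2 — Transfer function: H(jω) = 1/(1 + jωRC).
Step 3 — Denominator: 1 + jωRC = 1 + j·1093·100·6.08e-06 = 1 + j0.6647.
Step 4 — H = 0.6936 - j0.461.
Step 5 — Magnitude: |H| = 0.8328 (-1.6 dB); phase: φ = -33.6°.

|H| = 0.8328 (-1.6 dB), φ = -33.6°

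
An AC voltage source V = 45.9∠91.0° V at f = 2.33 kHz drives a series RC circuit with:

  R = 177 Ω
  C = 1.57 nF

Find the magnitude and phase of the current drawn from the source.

Step 1 — Angular frequency: ω = 2π·f = 2π·2330 = 1.464e+04 rad/s.
Step 2 — Component impedances:
  R: Z = R = 177 Ω
  C: Z = 1/(jωC) = -j/(ω·C) = 0 - j4.351e+04 Ω
Step 3 — Series combination: Z_total = R + C = 177 - j4.351e+04 Ω = 4.351e+04∠-89.8° Ω.
Step 4 — Source phasor: V = 45.9∠91.0° V = -0.8011 + j45.89 V.
Step 5 — Ohm's law: I = V / Z_total = (-0.8011 + j45.89) / (177 - j4.351e+04) = -0.001055 - j1.412e-05 A.
Step 6 — Convert to polar: |I| = 0.001055 A, ∠I = -179.2°.

I = 0.001055∠-179.2° A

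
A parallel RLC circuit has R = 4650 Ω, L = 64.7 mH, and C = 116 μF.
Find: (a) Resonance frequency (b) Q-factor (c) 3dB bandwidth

Step 1 — Resonance: ω₀ = 1/√(LC) = 1/√(0.0647·0.000116) = 365 rad/s.
Step 2 — f₀ = ω₀/(2π) = 58.1 Hz.
Step 3 — Parallel Q: Q = R/(ω₀L) = 4650/(365·0.0647) = 196.9.
Step 4 — Bandwidth: Δω = ω₀/Q = 1.854 rad/s; BW = Δω/(2π) = 0.2951 Hz.

(a) f₀ = 58.1 Hz  (b) Q = 196.9  (c) BW = 0.2951 Hz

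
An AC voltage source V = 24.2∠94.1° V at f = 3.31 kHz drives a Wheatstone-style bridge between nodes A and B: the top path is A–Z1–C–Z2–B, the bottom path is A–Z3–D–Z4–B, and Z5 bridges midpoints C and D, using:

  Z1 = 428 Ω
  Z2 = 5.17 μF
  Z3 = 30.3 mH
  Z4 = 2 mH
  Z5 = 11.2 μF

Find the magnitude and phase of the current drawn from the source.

Step 1 — Angular frequency: ω = 2π·f = 2π·3310 = 2.08e+04 rad/s.
Step 2 — Component impedances:
  Z1: Z = R = 428 Ω
  Z2: Z = 1/(jωC) = -j/(ω·C) = 0 - j9.3 Ω
  Z3: Z = jωL = j·2.08e+04·0.0303 = 0 + j630.2 Ω
  Z4: Z = jωL = j·2.08e+04·0.002 = 0 + j41.59 Ω
  Z5: Z = 1/(jωC) = -j/(ω·C) = 0 - j4.293 Ω
Step 3 — Bridge requires nodal analysis (the Z5 bridge couples midpoints C and D, so the two paths cannot be reduced to a simple series/parallel combination). Setting node B to ground and injecting 1 A at node A, the 3-node admittance system at A, C, D solves to V_A = Z_AB = 290.1 + j186.2 Ω = 344.7∠32.7° Ω.
Step 4 — Source phasor: V = 24.2∠94.1° V = -1.73 + j24.14 V.
Step 5 — Ohm's law: I = V / Z_total = (-1.73 + j24.14) / (290.1 + j186.2) = 0.0336 + j0.06164 A.
Step 6 — Convert to polar: |I| = 0.0702 A, ∠I = 61.4°.

I = 0.0702∠61.4° A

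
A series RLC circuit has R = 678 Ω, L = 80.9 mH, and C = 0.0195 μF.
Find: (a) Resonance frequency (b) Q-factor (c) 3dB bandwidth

Step 1 — Resonance: ω₀ = 1/√(LC) = 1/√(0.0809·1.95e-08) = 2.518e+04 rad/s.
Step 2 — f₀ = ω₀/(2π) = 4007 Hz.
Step 3 — Series Q: Q = ω₀L/R = 2.518e+04·0.0809/678 = 3.004.
Step 4 — Bandwidth: Δω = ω₀/Q = 8381 rad/s; BW = Δω/(2π) = 1334 Hz.

(a) f₀ = 4007 Hz  (b) Q = 3.004  (c) BW = 1334 Hz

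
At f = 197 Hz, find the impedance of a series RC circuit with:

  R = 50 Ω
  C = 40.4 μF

Step 1 — Angular frequency: ω = 2π·f = 2π·197 = 1238 rad/s.
Step 2 — Component impedances:
  R: Z = R = 50 Ω
  C: Z = 1/(jωC) = -j/(ω·C) = 0 - j20 Ω
Step 3 — Series combination: Z_total = R + C = 50 - j20 Ω = 53.85∠-21.8° Ω.

Z = 50 - j20 Ω = 53.85∠-21.8° Ω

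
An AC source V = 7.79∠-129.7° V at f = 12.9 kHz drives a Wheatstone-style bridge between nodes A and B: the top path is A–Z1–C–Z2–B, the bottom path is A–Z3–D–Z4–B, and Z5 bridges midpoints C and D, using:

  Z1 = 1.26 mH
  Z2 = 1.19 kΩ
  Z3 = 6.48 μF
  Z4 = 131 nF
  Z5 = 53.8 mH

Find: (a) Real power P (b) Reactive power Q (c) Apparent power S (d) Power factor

Step 1 — Angular frequency: ω = 2π·f = 2π·1.29e+04 = 8.105e+04 rad/s.
Step 2 — Component impedances:
  Z1: Z = jωL = j·8.105e+04·0.00126 = 0 + j102.1 Ω
  Z2: Z = R = 1190 Ω
  Z3: Z = 1/(jωC) = -j/(ω·C) = 0 - j1.904 Ω
  Z4: Z = 1/(jωC) = -j/(ω·C) = 0 - j94.18 Ω
  Z5: Z = jωL = j·8.105e+04·0.0538 = 0 + j4361 Ω
Step 3 — Bridge requires nodal analysis (the Z5 bridge couples midpoints C and D, so the two paths cannot be reduced to a simple series/parallel combination). Setting node B to ground and injecting 1 A at node A, the 3-node admittance system at A, C, D solves to V_A = Z_AB = 7.751 - j96.11 Ω = 96.42∠-85.4° Ω.
Step 4 — Source phasor: V = 7.79∠-129.7° V = -4.976 - j5.994 V.
Step 5 — Current: I = V / Z = 0.05781 - j0.05644 A = 0.08079∠-44.3° A.
Step 6 — Complex power: S = V·I* = 0.05059 - j0.6273 VA.
Step 7 — Real power: P = Re(S) = 0.05059 W.
Step 8 — Reactive power: Q = Im(S) = -0.6273 VAR.
Step 9 — Apparent power: |S| = 0.6294 VA.
Step 10 — Power factor: PF = P/|S| = 0.08039 (leading).

(a) P = 0.05059 W  (b) Q = -0.6273 VAR  (c) S = 0.6294 VA  (d) PF = 0.08039 (leading)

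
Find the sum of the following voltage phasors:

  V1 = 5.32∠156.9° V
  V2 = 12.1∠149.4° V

Step 1 — Convert each phasor to rectangular form:
  V1 = 5.32·(cos(156.9°) + j·sin(156.9°)) = -4.893 + j2.087 V
  V2 = 12.1·(cos(149.4°) + j·sin(149.4°)) = -10.41 + j6.159 V
Step 2 — Sum components: V_total = -15.31 + j8.247 V.
Step 3 — Convert to polar: |V_total| = 17.39 V, ∠V_total = 151.7°.

V_total = 17.39∠151.7° V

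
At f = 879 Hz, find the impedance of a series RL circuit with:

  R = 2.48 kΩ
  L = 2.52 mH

Step 1 — Angular frequency: ω = 2π·f = 2π·879 = 5523 rad/s.
Step 2 — Component impedances:
  R: Z = R = 2480 Ω
  L: Z = jωL = j·5523·0.00252 = 0 + j13.92 Ω
Step 3 — Series combination: Z_total = R + L = 2480 + j13.92 Ω = 2480∠0.3° Ω.

Z = 2480 + j13.92 Ω = 2480∠0.3° Ω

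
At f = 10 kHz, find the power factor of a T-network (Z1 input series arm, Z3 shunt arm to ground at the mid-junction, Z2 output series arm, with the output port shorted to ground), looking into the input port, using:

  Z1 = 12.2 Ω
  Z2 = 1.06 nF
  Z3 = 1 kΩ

Step 1 — Angular frequency: ω = 2π·f = 2π·1e+04 = 6.283e+04 rad/s.
Step 2 — Component impedances:
  Z1: Z = R = 12.2 Ω
  Z2: Z = 1/(jωC) = -j/(ω·C) = 0 - j1.501e+04 Ω
  Z3: Z = R = 1000 Ω
Step 3 — With the output port shorted to ground, the output series arm Z2 runs from the junction to ground; the shunt arm Z3 also runs from the junction to ground. They appear in parallel: Z3 || Z2 = 995.6 - j66.31 Ω.
Step 4 — Series with input arm Z1: Z_in = Z1 + (Z3 || Z2) = 1008 - j66.31 Ω = 1010∠-3.8° Ω.
Step 5 — Power factor: PF = cos(φ) = Re(Z)/|Z| = 1007.8/1010 = 0.9978.
Step 6 — Type: Im(Z) = -66.31 ⇒ leading (phase φ = -3.8°).

PF = 0.9978 (leading, φ = -3.8°)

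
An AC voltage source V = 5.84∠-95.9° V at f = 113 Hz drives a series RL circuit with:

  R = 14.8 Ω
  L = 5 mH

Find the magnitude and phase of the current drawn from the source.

Step 1 — Angular frequency: ω = 2π·f = 2π·113 = 710 rad/s.
Step 2 — Component impedances:
  R: Z = R = 14.8 Ω
  L: Z = jωL = j·710·0.005 = 0 + j3.55 Ω
Step 3 — Series combination: Z_total = R + L = 14.8 + j3.55 Ω = 15.22∠13.5° Ω.
Step 4 — Source phasor: V = 5.84∠-95.9° V = -0.6003 - j5.809 V.
Step 5 — Ohm's law: I = V / Z_total = (-0.6003 - j5.809) / (14.8 + j3.55) = -0.1274 - j0.362 A.
Step 6 — Convert to polar: |I| = 0.3837 A, ∠I = -109.4°.

I = 0.3837∠-109.4° A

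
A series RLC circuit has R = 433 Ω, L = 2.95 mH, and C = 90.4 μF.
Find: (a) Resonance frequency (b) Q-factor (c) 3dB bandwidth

Step 1 — Resonance condition Im(Z)=0 gives ω₀ = 1/√(LC).
Step 2 — ω₀ = 1/√(0.00295·9.04e-05) = 1936 rad/s.
Step 3 — f₀ = ω₀/(2π) = 308.2 Hz.
Step 4 — Series Q: Q = ω₀L/R = 1936·0.00295/433 = 0.01319.
Step 5 — 3dB bandwidth: Δω = ω₀/Q = 1.468e+05 rad/s; BW = Δω/(2π) = 2.336e+04 Hz.

(a) f₀ = 308.2 Hz  (b) Q = 0.01319  (c) BW = 2.336e+04 Hz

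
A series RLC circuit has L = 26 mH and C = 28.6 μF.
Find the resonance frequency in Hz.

Step 1 — Resonance condition Im(Z)=0 gives ω₀ = 1/√(LC).
Step 2 — ω₀ = 1/√(0.026·2.86e-05) = 1160 rad/s.
Step 3 — f₀ = ω₀/(2π) = 184.6 Hz.

f₀ = 184.6 Hz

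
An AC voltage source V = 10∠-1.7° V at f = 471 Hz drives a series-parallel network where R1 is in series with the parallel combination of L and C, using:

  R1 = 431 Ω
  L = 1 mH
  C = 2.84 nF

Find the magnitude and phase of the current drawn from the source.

Step 1 — Angular frequency: ω = 2π·f = 2π·471 = 2959 rad/s.
Step 2 — Component impedances:
  R1: Z = R = 431 Ω
  L: Z = jωL = j·2959·0.001 = 0 + j2.959 Ω
  C: Z = 1/(jωC) = -j/(ω·C) = 0 - j1.19e+05 Ω
Step 3 — Parallel branch: L || C = 1/(1/L + 1/C) = 0 + j2.959 Ω.
Step 4 — Series with R1: Z_total = R1 + (L || C) = 431 + j2.959 Ω = 431∠0.4° Ω.
Step 5 — Source phasor: V = 10∠-1.7° V = 9.996 - j0.2967 V.
Step 6 — Ohm's law: I = V / Z_total = (9.996 - j0.2967) / (431 + j2.959) = 0.02319 - j0.0008475 A.
Step 7 — Convert to polar: |I| = 0.0232 A, ∠I = -2.1°.

I = 0.0232∠-2.1° A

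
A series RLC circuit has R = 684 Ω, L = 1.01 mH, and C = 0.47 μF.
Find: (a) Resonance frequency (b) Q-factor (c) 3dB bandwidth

Step 1 — Resonance: ω₀ = 1/√(LC) = 1/√(0.00101·4.7e-07) = 4.59e+04 rad/s.
Step 2 — f₀ = ω₀/(2π) = 7305 Hz.
Step 3 — Series Q: Q = ω₀L/R = 4.59e+04·0.00101/684 = 0.06777.
Step 4 — Bandwidth: Δω = ω₀/Q = 6.772e+05 rad/s; BW = Δω/(2π) = 1.078e+05 Hz.

(a) f₀ = 7305 Hz  (b) Q = 0.06777  (c) BW = 1.078e+05 Hz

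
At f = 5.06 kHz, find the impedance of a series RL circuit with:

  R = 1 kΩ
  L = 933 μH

Step 1 — Angular frequency: ω = 2π·f = 2π·5060 = 3.179e+04 rad/s.
Step 2 — Component impedances:
  R: Z = R = 1000 Ω
  L: Z = jωL = j·3.179e+04·0.000933 = 0 + j29.66 Ω
Step 3 — Series combination: Z_total = R + L = 1000 + j29.66 Ω = 1000∠1.7° Ω.

Z = 1000 + j29.66 Ω = 1000∠1.7° Ω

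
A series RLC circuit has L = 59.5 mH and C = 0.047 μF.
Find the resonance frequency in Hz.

Step 1 — Resonance condition Im(Z)=0 gives ω₀ = 1/√(LC).
Step 2 — ω₀ = 1/√(0.0595·4.7e-08) = 1.891e+04 rad/s.
Step 3 — f₀ = ω₀/(2π) = 3010 Hz.

f₀ = 3010 Hz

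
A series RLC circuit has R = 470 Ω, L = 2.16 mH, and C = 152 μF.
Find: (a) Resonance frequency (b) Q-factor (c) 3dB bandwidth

Step 1 — Resonance condition Im(Z)=0 gives ω₀ = 1/√(LC).
Step 2 — ω₀ = 1/√(0.00216·0.000152) = 1745 rad/s.
Step 3 — f₀ = ω₀/(2π) = 277.8 Hz.
Step 4 — Series Q: Q = ω₀L/R = 1745·0.00216/470 = 0.008021.
Step 5 — 3dB bandwidth: Δω = ω₀/Q = 2.176e+05 rad/s; BW = Δω/(2π) = 3.463e+04 Hz.

(a) f₀ = 277.8 Hz  (b) Q = 0.008021  (c) BW = 3.463e+04 Hz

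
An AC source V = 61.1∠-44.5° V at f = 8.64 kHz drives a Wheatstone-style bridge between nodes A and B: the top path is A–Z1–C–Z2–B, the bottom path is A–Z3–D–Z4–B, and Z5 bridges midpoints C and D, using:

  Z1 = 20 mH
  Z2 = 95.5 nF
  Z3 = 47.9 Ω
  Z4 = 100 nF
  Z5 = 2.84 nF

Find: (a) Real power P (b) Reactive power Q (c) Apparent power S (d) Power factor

Step 1 — Angular frequency: ω = 2π·f = 2π·8640 = 5.429e+04 rad/s.
Step 2 — Component impedances:
  Z1: Z = jωL = j·5.429e+04·0.02 = 0 + j1086 Ω
  Z2: Z = 1/(jωC) = -j/(ω·C) = 0 - j192.9 Ω
  Z3: Z = R = 47.9 Ω
  Z4: Z = 1/(jωC) = -j/(ω·C) = 0 - j184.2 Ω
  Z5: Z = 1/(jωC) = -j/(ω·C) = 0 - j6486 Ω
Step 3 — Bridge requires nodal analysis (the Z5 bridge couples midpoints C and D, so the two paths cannot be reduced to a simple series/parallel combination). Setting node B to ground and injecting 1 A at node A, the 3-node admittance system at A, C, D solves to V_A = Z_AB = 73.18 - j216 Ω = 228.1∠-71.3° Ω.
Step 4 — Source phasor: V = 61.1∠-44.5° V = 43.58 - j42.83 V.
Step 5 — Current: I = V / Z = 0.2392 + j0.1207 A = 0.2679∠26.8° A.
Step 6 — Complex power: S = V·I* = 5.252 - j15.5 VA.
Step 7 — Real power: P = Re(S) = 5.252 W.
Step 8 — Reactive power: Q = Im(S) = -15.5 VAR.
Step 9 — Apparent power: |S| = 16.37 VA.
Step 10 — Power factor: PF = P/|S| = 0.3209 (leading).

(a) P = 5.252 W  (b) Q = -15.5 VAR  (c) S = 16.37 VA  (d) PF = 0.3209 (leading)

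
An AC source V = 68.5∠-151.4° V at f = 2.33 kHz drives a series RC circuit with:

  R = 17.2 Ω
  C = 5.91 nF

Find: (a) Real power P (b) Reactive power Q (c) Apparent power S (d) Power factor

Step 1 — Angular frequency: ω = 2π·f = 2π·2330 = 1.464e+04 rad/s.
Step 2 — Component impedances:
  R: Z = R = 17.2 Ω
  C: Z = 1/(jωC) = -j/(ω·C) = 0 - j1.156e+04 Ω
Step 3 — Series combination: Z_total = R + C = 17.2 - j1.156e+04 Ω = 1.156e+04∠-89.9° Ω.
Step 4 — Source phasor: V = 68.5∠-151.4° V = -60.14 - j32.79 V.
Step 5 — Current: I = V / Z = 0.002829 - j0.005208 A = 0.005927∠-61.5° A.
Step 6 — Complex power: S = V·I* = 0.0006042 - j0.406 VA.
Step 7 — Real power: P = Re(S) = 0.0006042 W.
Step 8 — Reactive power: Q = Im(S) = -0.406 VAR.
Step 9 — Apparent power: |S| = 0.406 VA.
Step 10 — Power factor: PF = P/|S| = 0.001488 (leading).

(a) P = 0.0006042 W  (b) Q = -0.406 VAR  (c) S = 0.406 VA  (d) PF = 0.001488 (leading)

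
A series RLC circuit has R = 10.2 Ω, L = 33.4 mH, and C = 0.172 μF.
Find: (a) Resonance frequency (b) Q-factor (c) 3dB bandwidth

Step 1 — Resonance condition Im(Z)=0 gives ω₀ = 1/√(LC).
Step 2 — ω₀ = 1/√(0.0334·1.72e-07) = 1.319e+04 rad/s.
Step 3 — f₀ = ω₀/(2π) = 2100 Hz.
Step 4 — Series Q: Q = ω₀L/R = 1.319e+04·0.0334/10.2 = 43.2.
Step 5 — 3dB bandwidth: Δω = ω₀/Q = 305.4 rad/s; BW = Δω/(2π) = 48.6 Hz.

(a) f₀ = 2100 Hz  (b) Q = 43.2  (c) BW = 48.6 Hz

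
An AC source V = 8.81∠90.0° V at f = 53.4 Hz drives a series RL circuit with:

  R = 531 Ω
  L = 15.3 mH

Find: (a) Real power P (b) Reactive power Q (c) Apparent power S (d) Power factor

Step 1 — Angular frequency: ω = 2π·f = 2π·53.4 = 335.5 rad/s.
Step 2 — Component impedances:
  R: Z = R = 531 Ω
  L: Z = jωL = j·335.5·0.0153 = 0 + j5.133 Ω
Step 3 — Series combination: Z_total = R + L = 531 + j5.133 Ω = 531∠0.6° Ω.
Step 4 — Source phasor: V = 8.81∠90.0° V = 0 + j8.81 V.
Step 5 — Current: I = V / Z = 0.0001604 + j0.01659 A = 0.01659∠89.4° A.
Step 6 — Complex power: S = V·I* = 0.1462 + j0.001413 VA.
Step 7 — Real power: P = Re(S) = 0.1462 W.
Step 8 — Reactive power: Q = Im(S) = 0.001413 VAR.
Step 9 — Apparent power: |S| = 0.1462 VA.
Step 10 — Power factor: PF = P/|S| = 1 (lagging).

(a) P = 0.1462 W  (b) Q = 0.001413 VAR  (c) S = 0.1462 VA  (d) PF = 1 (lagging)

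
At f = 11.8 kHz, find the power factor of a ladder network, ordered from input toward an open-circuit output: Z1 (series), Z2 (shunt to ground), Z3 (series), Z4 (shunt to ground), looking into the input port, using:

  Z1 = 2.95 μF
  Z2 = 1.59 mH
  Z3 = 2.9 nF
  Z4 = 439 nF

Step 1 — Angular frequency: ω = 2π·f = 2π·1.18e+04 = 7.414e+04 rad/s.
Step 2 — Component impedances:
  Z1: Z = 1/(jωC) = -j/(ω·C) = 0 - j4.572 Ω
  Z2: Z = jωL = j·7.414e+04·0.00159 = 0 + j117.9 Ω
  Z3: Z = 1/(jωC) = -j/(ω·C) = 0 - j4651 Ω
  Z4: Z = 1/(jωC) = -j/(ω·C) = 0 - j30.72 Ω
Step 3 — Ladder network (open output): work backward from the far end, alternating series and parallel combinations. Z_in = 0 + j116.4 Ω = 116.4∠90.0° Ω.
Step 4 — Power factor: PF = cos(φ) = Re(Z)/|Z| = 0/116.4 = 0.
Step 5 — Type: Im(Z) = 116.4 ⇒ lagging (phase φ = 90.0°).

PF = 0 (lagging, φ = 90.0°)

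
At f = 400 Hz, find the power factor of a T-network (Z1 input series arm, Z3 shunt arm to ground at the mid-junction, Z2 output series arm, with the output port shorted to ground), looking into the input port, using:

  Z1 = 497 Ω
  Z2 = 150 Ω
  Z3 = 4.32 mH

Step 1 — Angular frequency: ω = 2π·f = 2π·400 = 2513 rad/s.
Step 2 — Component impedances:
  Z1: Z = R = 497 Ω
  Z2: Z = R = 150 Ω
  Z3: Z = jωL = j·2513·0.00432 = 0 + j10.86 Ω
Step 3 — With the output port shorted to ground, the output series arm Z2 runs from the junction to ground; the shunt arm Z3 also runs from the junction to ground. They appear in parallel: Z3 || Z2 = 0.7818 + j10.8 Ω.
Step 4 — Series with input arm Z1: Z_in = Z1 + (Z3 || Z2) = 497.8 + j10.8 Ω = 497.9∠1.2° Ω.
Step 5 — Power factor: PF = cos(φ) = Re(Z)/|Z| = 497.8/497.9 = 0.9998.
Step 6 — Type: Im(Z) = 10.8 ⇒ lagging (phase φ = 1.2°).

PF = 0.9998 (lagging, φ = 1.2°)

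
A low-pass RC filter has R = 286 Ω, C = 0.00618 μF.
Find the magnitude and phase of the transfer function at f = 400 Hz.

Step 1 — Angular frequency: ω = 2π·400 = 2513 rad/s.
Step 2 — Transfer function: H(jω) = 1/(1 + jωRC).
Step 3 — Denominator: 1 + jωRC = 1 + j·2513·286·6.18e-09 = 1 + j0.004442.
Step 4 — H = 1 - j0.004442.
Step 5 — Magnitude: |H| = 1 (-0.0 dB); phase: φ = -0.3°.

|H| = 1 (-0.0 dB), φ = -0.3°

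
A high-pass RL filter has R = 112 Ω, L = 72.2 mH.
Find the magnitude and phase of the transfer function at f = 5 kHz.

Step 1 — Angular frequency: ω = 2π·5000 = 3.142e+04 rad/s.
Step 2 — Transfer function: H(jω) = jωL/(R + jωL).
Step 3 — Numerator jωL = j·2268; denominator R + jωL = 112 + j2268.
Step 4 — H = 0.9976 + j0.04926.
Step 5 — Magnitude: |H| = 0.9988 (-0.0 dB); phase: φ = 2.8°.

|H| = 0.9988 (-0.0 dB), φ = 2.8°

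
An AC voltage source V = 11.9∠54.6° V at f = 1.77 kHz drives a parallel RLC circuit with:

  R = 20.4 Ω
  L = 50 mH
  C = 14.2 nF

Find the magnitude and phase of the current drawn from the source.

Step 1 — Angular frequency: ω = 2π·f = 2π·1770 = 1.112e+04 rad/s.
Step 2 — Component impedances:
  R: Z = R = 20.4 Ω
  L: Z = jωL = j·1.112e+04·0.05 = 0 + j556.1 Ω
  C: Z = 1/(jωC) = -j/(ω·C) = 0 - j6332 Ω
Step 3 — Parallel combination: 1/Z_total = 1/R + 1/L + 1/C; Z_total = 20.38 + j0.6819 Ω = 20.39∠1.9° Ω.
Step 4 — Source phasor: V = 11.9∠54.6° V = 6.893 + j9.7 V.
Step 5 — Ohm's law: I = V / Z_total = (6.893 + j9.7) / (20.38 + j0.6819) = 0.3538 + j0.4642 A.
Step 6 — Convert to polar: |I| = 0.5837 A, ∠I = 52.7°.

I = 0.5837∠52.7° A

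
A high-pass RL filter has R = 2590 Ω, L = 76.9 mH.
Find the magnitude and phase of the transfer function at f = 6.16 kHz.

Step 1 — Angular frequency: ω = 2π·6160 = 3.87e+04 rad/s.
Step 2 — Transfer function: H(jω) = jωL/(R + jωL).
Step 3 — Numerator jωL = j·2976; denominator R + jωL = 2590 + j2976.
Step 4 — H = 0.5691 + j0.4952.
Step 5 — Magnitude: |H| = 0.7544 (-2.4 dB); phase: φ = 41.0°.

|H| = 0.7544 (-2.4 dB), φ = 41.0°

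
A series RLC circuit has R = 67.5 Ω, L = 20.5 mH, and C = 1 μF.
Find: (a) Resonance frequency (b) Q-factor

Step 1 — Resonance condition Im(Z)=0 gives ω₀ = 1/√(LC).
Step 2 — ω₀ = 1/√(0.0205·1e-06) = 6984 rad/s.
Step 3 — f₀ = ω₀/(2π) = 1112 Hz.
Step 4 — Series Q: Q = ω₀L/R = 6984·0.0205/67.5 = 2.121.

(a) f₀ = 1112 Hz  (b) Q = 2.121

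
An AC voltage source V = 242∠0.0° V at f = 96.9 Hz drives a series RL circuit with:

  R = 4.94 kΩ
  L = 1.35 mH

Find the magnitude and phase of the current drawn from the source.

Step 1 — Angular frequency: ω = 2π·f = 2π·96.9 = 608.8 rad/s.
Step 2 — Component impedances:
  R: Z = R = 4940 Ω
  L: Z = jωL = j·608.8·0.00135 = 0 + j0.8219 Ω
Step 3 — Series combination: Z_total = R + L = 4940 + j0.8219 Ω = 4940∠0.0° Ω.
Step 4 — Source phasor: V = 242∠0.0° V = 242 V.
Step 5 — Ohm's law: I = V / Z_total = (242) / (4940 + j0.8219) = 0.04899 - j8.151e-06 A.
Step 6 — Convert to polar: |I| = 0.04899 A, ∠I = -0.0°.

I = 0.04899∠-0.0° A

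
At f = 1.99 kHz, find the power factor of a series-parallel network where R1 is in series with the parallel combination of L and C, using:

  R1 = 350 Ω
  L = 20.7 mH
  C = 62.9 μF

Step 1 — Angular frequency: ω = 2π·f = 2π·1990 = 1.25e+04 rad/s.
Step 2 — Component impedances:
  R1: Z = R = 350 Ω
  L: Z = jωL = j·1.25e+04·0.0207 = 0 + j258.8 Ω
  C: Z = 1/(jωC) = -j/(ω·C) = 0 - j1.272 Ω
Step 3 — Parallel branch: L || C = 1/(1/L + 1/C) = 0 - j1.278 Ω.
Step 4 — Series with R1: Z_total = R1 + (L || C) = 350 - j1.278 Ω = 350∠-0.2° Ω.
Step 5 — Power factor: PF = cos(φ) = Re(Z)/|Z| = 350/350 = 1.
Step 6 — Type: Im(Z) = -1.278 ⇒ leading (phase φ = -0.2°).

PF = 1 (leading, φ = -0.2°)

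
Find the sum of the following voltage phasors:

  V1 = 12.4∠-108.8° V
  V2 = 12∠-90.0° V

Step 1 — Convert each phasor to rectangular form:
  V1 = 12.4·(cos(-108.8°) + j·sin(-108.8°)) = -3.996 - j11.74 V
  V2 = 12·(cos(-90.0°) + j·sin(-90.0°)) = 0 - j12 V
Step 2 — Sum components: V_total = -3.996 - j23.74 V.
Step 3 — Convert to polar: |V_total| = 24.07 V, ∠V_total = -99.6°.

V_total = 24.07∠-99.6° V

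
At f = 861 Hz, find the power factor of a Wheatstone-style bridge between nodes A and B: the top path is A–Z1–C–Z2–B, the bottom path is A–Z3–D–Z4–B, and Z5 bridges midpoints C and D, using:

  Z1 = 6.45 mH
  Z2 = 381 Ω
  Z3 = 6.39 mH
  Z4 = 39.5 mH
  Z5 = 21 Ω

Step 1 — Angular frequency: ω = 2π·f = 2π·861 = 5410 rad/s.
Step 2 — Component impedances:
  Z1: Z = jωL = j·5410·0.00645 = 0 + j34.89 Ω
  Z2: Z = R = 381 Ω
  Z3: Z = jωL = j·5410·0.00639 = 0 + j34.57 Ω
  Z4: Z = jωL = j·5410·0.0395 = 0 + j213.7 Ω
  Z5: Z = R = 21 Ω
Step 3 — Bridge requires nodal analysis (the Z5 bridge couples midpoints C and D, so the two paths cannot be reduced to a simple series/parallel combination). Setting node B to ground and injecting 1 A at node A, the 3-node admittance system at A, C, D solves to V_A = Z_AB = 90.32 + j175.2 Ω = 197.1∠62.7° Ω.
Step 4 — Power factor: PF = cos(φ) = Re(Z)/|Z| = 90.32/197.1 = 0.4582.
Step 5 — Type: Im(Z) = 175.2 ⇒ lagging (phase φ = 62.7°).

PF = 0.4582 (lagging, φ = 62.7°)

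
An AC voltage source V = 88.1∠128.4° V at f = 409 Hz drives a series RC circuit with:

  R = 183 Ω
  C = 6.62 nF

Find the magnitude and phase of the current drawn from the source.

Step 1 — Angular frequency: ω = 2π·f = 2π·409 = 2570 rad/s.
Step 2 — Component impedances:
  R: Z = R = 183 Ω
  C: Z = 1/(jωC) = -j/(ω·C) = 0 - j5.878e+04 Ω
Step 3 — Series combination: Z_total = R + C = 183 - j5.878e+04 Ω = 5.878e+04∠-89.8° Ω.
Step 4 — Source phasor: V = 88.1∠128.4° V = -54.72 + j69.04 V.
Step 5 — Ohm's law: I = V / Z_total = (-54.72 + j69.04) / (183 - j5.878e+04) = -0.001177 - j0.0009273 A.
Step 6 — Convert to polar: |I| = 0.001499 A, ∠I = -141.8°.

I = 0.001499∠-141.8° A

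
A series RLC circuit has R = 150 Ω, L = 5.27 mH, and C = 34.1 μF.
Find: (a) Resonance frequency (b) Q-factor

Step 1 — Resonance condition Im(Z)=0 gives ω₀ = 1/√(LC).
Step 2 — ω₀ = 1/√(0.00527·3.41e-05) = 2359 rad/s.
Step 3 — f₀ = ω₀/(2π) = 375.4 Hz.
Step 4 — Series Q: Q = ω₀L/R = 2359·0.00527/150 = 0.08288.

(a) f₀ = 375.4 Hz  (b) Q = 0.08288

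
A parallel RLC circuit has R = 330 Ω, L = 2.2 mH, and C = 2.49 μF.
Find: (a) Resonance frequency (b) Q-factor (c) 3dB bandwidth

Step 1 — Resonance: ω₀ = 1/√(LC) = 1/√(0.0022·2.49e-06) = 1.351e+04 rad/s.
Step 2 — f₀ = ω₀/(2π) = 2150 Hz.
Step 3 — Parallel Q: Q = R/(ω₀L) = 330/(1.351e+04·0.0022) = 11.1.
Step 4 — Bandwidth: Δω = ω₀/Q = 1217 rad/s; BW = Δω/(2π) = 193.7 Hz.

(a) f₀ = 2150 Hz  (b) Q = 11.1  (c) BW = 193.7 Hz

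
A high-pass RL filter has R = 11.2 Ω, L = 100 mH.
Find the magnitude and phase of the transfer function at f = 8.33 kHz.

Step 1 — Angular frequency: ω = 2π·8330 = 5.234e+04 rad/s.
Step 2 — Transfer function: H(jω) = jωL/(R + jωL).
Step 3 — Numerator jωL = j·5234; denominator R + jωL = 11.2 + j5234.
Step 4 — H = 1 + j0.00214.
Step 5 — Magnitude: |H| = 1 (-0.0 dB); phase: φ = 0.1°.

|H| = 1 (-0.0 dB), φ = 0.1°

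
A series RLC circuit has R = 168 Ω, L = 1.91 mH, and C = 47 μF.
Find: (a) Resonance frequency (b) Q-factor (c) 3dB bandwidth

Step 1 — Resonance: ω₀ = 1/√(LC) = 1/√(0.00191·4.7e-05) = 3338 rad/s.
Step 2 — f₀ = ω₀/(2π) = 531.2 Hz.
Step 3 — Series Q: Q = ω₀L/R = 3338·0.00191/168 = 0.03795.
Step 4 — Bandwidth: Δω = ω₀/Q = 8.796e+04 rad/s; BW = Δω/(2π) = 1.4e+04 Hz.

(a) f₀ = 531.2 Hz  (b) Q = 0.03795  (c) BW = 1.4e+04 Hz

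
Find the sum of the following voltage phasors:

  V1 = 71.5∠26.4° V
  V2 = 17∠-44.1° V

Step 1 — Convert each phasor to rectangular form:
  V1 = 71.5·(cos(26.4°) + j·sin(26.4°)) = 64.04 + j31.79 V
  V2 = 17·(cos(-44.1°) + j·sin(-44.1°)) = 12.21 - j11.83 V
Step 2 — Sum components: V_total = 76.25 + j19.96 V.
Step 3 — Convert to polar: |V_total| = 78.82 V, ∠V_total = 14.7°.

V_total = 78.82∠14.7° V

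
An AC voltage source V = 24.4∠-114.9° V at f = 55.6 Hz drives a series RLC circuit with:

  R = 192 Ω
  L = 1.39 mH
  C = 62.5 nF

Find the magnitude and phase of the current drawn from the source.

Step 1 — Angular frequency: ω = 2π·f = 2π·55.6 = 349.3 rad/s.
Step 2 — Component impedances:
  R: Z = R = 192 Ω
  L: Z = jωL = j·349.3·0.00139 = 0 + j0.4856 Ω
  C: Z = 1/(jωC) = -j/(ω·C) = 0 - j4.58e+04 Ω
Step 3 — Series combination: Z_total = R + L + C = 192 - j4.58e+04 Ω = 4.58e+04∠-89.8° Ω.
Step 4 — Source phasor: V = 24.4∠-114.9° V = -10.27 - j22.13 V.
Step 5 — Ohm's law: I = V / Z_total = (-10.27 - j22.13) / (192 - j4.58e+04) = 0.0004823 - j0.0002263 A.
Step 6 — Convert to polar: |I| = 0.0005328 A, ∠I = -25.1°.

I = 0.0005328∠-25.1° A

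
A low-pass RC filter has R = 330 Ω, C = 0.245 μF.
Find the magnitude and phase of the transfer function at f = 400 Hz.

Step 1 — Angular frequency: ω = 2π·400 = 2513 rad/s.
Step 2 — Transfer function: H(jω) = 1/(1 + jωRC).
Step 3 — Denominator: 1 + jωRC = 1 + j·2513·330·2.45e-07 = 1 + j0.2032.
Step 4 — H = 0.9603 - j0.1951.
Step 5 — Magnitude: |H| = 0.98 (-0.2 dB); phase: φ = -11.5°.

|H| = 0.98 (-0.2 dB), φ = -11.5°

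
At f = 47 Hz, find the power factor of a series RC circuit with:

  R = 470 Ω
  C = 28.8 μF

Step 1 — Angular frequency: ω = 2π·f = 2π·47 = 295.3 rad/s.
Step 2 — Component impedances:
  R: Z = R = 470 Ω
  C: Z = 1/(jωC) = -j/(ω·C) = 0 - j117.6 Ω
Step 3 — Series combination: Z_total = R + C = 470 - j117.6 Ω = 484.5∠-14.0° Ω.
Step 4 — Power factor: PF = cos(φ) = Re(Z)/|Z| = 470/484.5 = 0.9701.
Step 5 — Type: Im(Z) = -117.6 ⇒ leading (phase φ = -14.0°).

PF = 0.9701 (leading, φ = -14.0°)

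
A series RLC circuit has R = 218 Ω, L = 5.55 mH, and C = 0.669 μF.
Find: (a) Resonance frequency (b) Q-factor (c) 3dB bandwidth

Step 1 — Resonance: ω₀ = 1/√(LC) = 1/√(0.00555·6.69e-07) = 1.641e+04 rad/s.
Step 2 — f₀ = ω₀/(2π) = 2612 Hz.
Step 3 — Series Q: Q = ω₀L/R = 1.641e+04·0.00555/218 = 0.4178.
Step 4 — Bandwidth: Δω = ω₀/Q = 3.928e+04 rad/s; BW = Δω/(2π) = 6251 Hz.

(a) f₀ = 2612 Hz  (b) Q = 0.4178  (c) BW = 6251 Hz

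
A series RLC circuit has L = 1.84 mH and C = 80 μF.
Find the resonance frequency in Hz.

Step 1 — Resonance condition Im(Z)=0 gives ω₀ = 1/√(LC).
Step 2 — ω₀ = 1/√(0.00184·8e-05) = 2606 rad/s.
Step 3 — f₀ = ω₀/(2π) = 414.8 Hz.

f₀ = 414.8 Hz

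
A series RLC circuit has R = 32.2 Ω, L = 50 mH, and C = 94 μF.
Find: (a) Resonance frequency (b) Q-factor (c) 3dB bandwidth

Step 1 — Resonance condition Im(Z)=0 gives ω₀ = 1/√(LC).
Step 2 — ω₀ = 1/√(0.05·9.4e-05) = 461.3 rad/s.
Step 3 — f₀ = ω₀/(2π) = 73.41 Hz.
Step 4 — Series Q: Q = ω₀L/R = 461.3·0.05/32.2 = 0.7163.
Step 5 — 3dB bandwidth: Δω = ω₀/Q = 644 rad/s; BW = Δω/(2π) = 102.5 Hz.

(a) f₀ = 73.41 Hz  (b) Q = 0.7163  (c) BW = 102.5 Hz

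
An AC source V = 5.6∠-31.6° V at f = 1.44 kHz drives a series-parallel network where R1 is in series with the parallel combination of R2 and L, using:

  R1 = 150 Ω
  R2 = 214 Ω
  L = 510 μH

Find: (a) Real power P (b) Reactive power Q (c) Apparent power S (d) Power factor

Step 1 — Angular frequency: ω = 2π·f = 2π·1440 = 9048 rad/s.
Step 2 — Component impedances:
  R1: Z = R = 150 Ω
  R2: Z = R = 214 Ω
  L: Z = jωL = j·9048·0.00051 = 0 + j4.614 Ω
Step 3 — Parallel branch: R2 || L = 1/(1/R2 + 1/L) = 0.09945 + j4.612 Ω.
Step 4 — Series with R1: Z_total = R1 + (R2 || L) = 150.1 + j4.612 Ω = 150.2∠1.8° Ω.
Step 5 — Source phasor: V = 5.6∠-31.6° V = 4.77 - j2.934 V.
Step 6 — Current: I = V / Z = 0.03115 - j0.02051 A = 0.03729∠-33.4° A.
Step 7 — Complex power: S = V·I* = 0.2087 + j0.006414 VA.
Step 8 — Real power: P = Re(S) = 0.2087 W.
Step 9 — Reactive power: Q = Im(S) = 0.006414 VAR.
Step 10 — Apparent power: |S| = 0.2088 VA.
Step 11 — Power factor: PF = P/|S| = 0.9995 (lagging).

(a) P = 0.2087 W  (b) Q = 0.006414 VAR  (c) S = 0.2088 VA  (d) PF = 0.9995 (lagging)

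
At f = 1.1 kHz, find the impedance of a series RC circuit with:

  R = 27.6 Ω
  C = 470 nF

Step 1 — Angular frequency: ω = 2π·f = 2π·1100 = 6912 rad/s.
Step 2 — Component impedances:
  R: Z = R = 27.6 Ω
  C: Z = 1/(jωC) = -j/(ω·C) = 0 - j307.8 Ω
Step 3 — Series combination: Z_total = R + C = 27.6 - j307.8 Ω = 309.1∠-84.9° Ω.

Z = 27.6 - j307.8 Ω = 309.1∠-84.9° Ω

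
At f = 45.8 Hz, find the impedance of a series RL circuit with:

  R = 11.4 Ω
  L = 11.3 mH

Step 1 — Angular frequency: ω = 2π·f = 2π·45.8 = 287.8 rad/s.
Step 2 — Component impedances:
  R: Z = R = 11.4 Ω
  L: Z = jωL = j·287.8·0.0113 = 0 + j3.252 Ω
Step 3 — Series combination: Z_total = R + L = 11.4 + j3.252 Ω = 11.85∠15.9° Ω.

Z = 11.4 + j3.252 Ω = 11.85∠15.9° Ω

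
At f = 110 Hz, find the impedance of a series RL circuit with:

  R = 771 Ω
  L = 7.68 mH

Step 1 — Angular frequency: ω = 2π·f = 2π·110 = 691.2 rad/s.
Step 2 — Component impedances:
  R: Z = R = 771 Ω
  L: Z = jωL = j·691.2·0.00768 = 0 + j5.308 Ω
Step 3 — Series combination: Z_total = R + L = 771 + j5.308 Ω = 771∠0.4° Ω.

Z = 771 + j5.308 Ω = 771∠0.4° Ω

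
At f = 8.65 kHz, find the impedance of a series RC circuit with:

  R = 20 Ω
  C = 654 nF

Step 1 — Angular frequency: ω = 2π·f = 2π·8650 = 5.435e+04 rad/s.
Step 2 — Component impedances:
  R: Z = R = 20 Ω
  C: Z = 1/(jωC) = -j/(ω·C) = 0 - j28.13 Ω
Step 3 — Series combination: Z_total = R + C = 20 - j28.13 Ω = 34.52∠-54.6° Ω.

Z = 20 - j28.13 Ω = 34.52∠-54.6° Ω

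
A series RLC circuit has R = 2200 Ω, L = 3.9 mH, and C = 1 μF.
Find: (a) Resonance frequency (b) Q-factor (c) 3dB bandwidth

Step 1 — Resonance: ω₀ = 1/√(LC) = 1/√(0.0039·1e-06) = 1.601e+04 rad/s.
Step 2 — f₀ = ω₀/(2π) = 2549 Hz.
Step 3 — Series Q: Q = ω₀L/R = 1.601e+04·0.0039/2200 = 0.02839.
Step 4 — Bandwidth: Δω = ω₀/Q = 5.641e+05 rad/s; BW = Δω/(2π) = 8.978e+04 Hz.

(a) f₀ = 2549 Hz  (b) Q = 0.02839  (c) BW = 8.978e+04 Hz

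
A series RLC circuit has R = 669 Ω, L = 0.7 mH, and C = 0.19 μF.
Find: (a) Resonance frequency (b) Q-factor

Step 1 — Resonance condition Im(Z)=0 gives ω₀ = 1/√(LC).
Step 2 — ω₀ = 1/√(0.0007·1.9e-07) = 8.671e+04 rad/s.
Step 3 — f₀ = ω₀/(2π) = 1.38e+04 Hz.
Step 4 — Series Q: Q = ω₀L/R = 8.671e+04·0.0007/669 = 0.09073.

(a) f₀ = 1.38e+04 Hz  (b) Q = 0.09073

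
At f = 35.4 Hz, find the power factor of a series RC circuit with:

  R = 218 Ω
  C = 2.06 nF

Step 1 — Angular frequency: ω = 2π·f = 2π·35.4 = 222.4 rad/s.
Step 2 — Component impedances:
  R: Z = R = 218 Ω
  C: Z = 1/(jωC) = -j/(ω·C) = 0 - j2.182e+06 Ω
Step 3 — Series combination: Z_total = R + C = 218 - j2.182e+06 Ω = 2.182e+06∠-90.0° Ω.
Step 4 — Power factor: PF = cos(φ) = Re(Z)/|Z| = 218/2.1825e+06 = 9.989e-05.
Step 5 — Type: Im(Z) = -2.182e+06 ⇒ leading (phase φ = -90.0°).

PF = 9.989e-05 (leading, φ = -90.0°)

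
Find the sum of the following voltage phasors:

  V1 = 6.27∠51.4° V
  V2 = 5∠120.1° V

Step 1 — Convert each phasor to rectangular form:
  V1 = 6.27·(cos(51.4°) + j·sin(51.4°)) = 3.912 + j4.9 V
  V2 = 5·(cos(120.1°) + j·sin(120.1°)) = -2.508 + j4.326 V
Step 2 — Sum components: V_total = 1.404 + j9.226 V.
Step 3 — Convert to polar: |V_total| = 9.332 V, ∠V_total = 81.3°.

V_total = 9.332∠81.3° V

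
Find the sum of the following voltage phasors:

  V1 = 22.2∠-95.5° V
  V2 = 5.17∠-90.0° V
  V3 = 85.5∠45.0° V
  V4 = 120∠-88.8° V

Step 1 — Convert each phasor to rectangular form:
  V1 = 22.2·(cos(-95.5°) + j·sin(-95.5°)) = -2.128 - j22.1 V
  V2 = 5.17·(cos(-90.0°) + j·sin(-90.0°)) = 0 - j5.17 V
  V3 = 85.5·(cos(45.0°) + j·sin(45.0°)) = 60.46 + j60.46 V
  V4 = 120·(cos(-88.8°) + j·sin(-88.8°)) = 2.513 - j120 V
Step 2 — Sum components: V_total = 60.84 - j86.78 V.
Step 3 — Convert to polar: |V_total| = 106 V, ∠V_total = -55.0°.

V_total = 106∠-55.0° V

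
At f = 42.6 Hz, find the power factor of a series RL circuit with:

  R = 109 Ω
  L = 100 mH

Step 1 — Angular frequency: ω = 2π·f = 2π·42.6 = 267.7 rad/s.
Step 2 — Component impedances:
  R: Z = R = 109 Ω
  L: Z = jωL = j·267.7·0.1 = 0 + j26.77 Ω
Step 3 — Series combination: Z_total = R + L = 109 + j26.77 Ω = 112.2∠13.8° Ω.
Step 4 — Power factor: PF = cos(φ) = Re(Z)/|Z| = 109/112.24 = 0.9711.
Step 5 — Type: Im(Z) = 26.77 ⇒ lagging (phase φ = 13.8°).

PF = 0.9711 (lagging, φ = 13.8°)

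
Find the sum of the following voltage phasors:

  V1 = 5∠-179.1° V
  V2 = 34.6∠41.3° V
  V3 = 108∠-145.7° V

Step 1 — Convert each phasor to rectangular form:
  V1 = 5·(cos(-179.1°) + j·sin(-179.1°)) = -4.999 - j0.07854 V
  V2 = 34.6·(cos(41.3°) + j·sin(41.3°)) = 25.99 + j22.84 V
  V3 = 108·(cos(-145.7°) + j·sin(-145.7°)) = -89.22 - j60.86 V
Step 2 — Sum components: V_total = -68.22 - j38.1 V.
Step 3 — Convert to polar: |V_total| = 78.14 V, ∠V_total = -150.8°.

V_total = 78.14∠-150.8° V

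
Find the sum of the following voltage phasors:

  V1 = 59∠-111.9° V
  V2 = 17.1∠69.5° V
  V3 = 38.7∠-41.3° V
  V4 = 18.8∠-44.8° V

Step 1 — Convert each phasor to rectangular form:
  V1 = 59·(cos(-111.9°) + j·sin(-111.9°)) = -22.01 - j54.74 V
  V2 = 17.1·(cos(69.5°) + j·sin(69.5°)) = 5.989 + j16.02 V
  V3 = 38.7·(cos(-41.3°) + j·sin(-41.3°)) = 29.07 - j25.54 V
  V4 = 18.8·(cos(-44.8°) + j·sin(-44.8°)) = 13.34 - j13.25 V
Step 2 — Sum components: V_total = 26.4 - j77.51 V.
Step 3 — Convert to polar: |V_total| = 81.89 V, ∠V_total = -71.2°.

V_total = 81.89∠-71.2° V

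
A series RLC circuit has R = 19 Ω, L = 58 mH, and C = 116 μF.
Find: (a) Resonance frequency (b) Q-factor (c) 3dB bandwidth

Step 1 — Resonance: ω₀ = 1/√(LC) = 1/√(0.058·0.000116) = 385.5 rad/s.
Step 2 — f₀ = ω₀/(2π) = 61.36 Hz.
Step 3 — Series Q: Q = ω₀L/R = 385.5·0.058/19 = 1.177.
Step 4 — Bandwidth: Δω = ω₀/Q = 327.6 rad/s; BW = Δω/(2π) = 52.14 Hz.

(a) f₀ = 61.36 Hz  (b) Q = 1.177  (c) BW = 52.14 Hz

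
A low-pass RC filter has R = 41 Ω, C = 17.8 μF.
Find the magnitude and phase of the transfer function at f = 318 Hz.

Step 1 — Angular frequency: ω = 2π·318 = 1998 rad/s.
Step 2 — Transfer function: H(jω) = 1/(1 + jωRC).
Step 3 — Denominator: 1 + jωRC = 1 + j·1998·41·1.78e-05 = 1 + j1.458.
Step 4 — H = 0.3199 - j0.4664.
Step 5 — Magnitude: |H| = 0.5656 (-5.0 dB); phase: φ = -55.6°.

|H| = 0.5656 (-5.0 dB), φ = -55.6°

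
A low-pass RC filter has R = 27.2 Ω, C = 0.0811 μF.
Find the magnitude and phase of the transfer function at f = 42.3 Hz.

Step 1 — Angular frequency: ω = 2π·42.3 = 265.8 rad/s.
Step 2 — Transfer function: H(jω) = 1/(1 + jωRC).
Step 3 — Denominator: 1 + jωRC = 1 + j·265.8·27.2·8.11e-08 = 1 + j0.0005863.
Step 4 — H = 1 - j0.0005863.
Step 5 — Magnitude: |H| = 1 (-0.0 dB); phase: φ = -0.0°.

|H| = 1 (-0.0 dB), φ = -0.0°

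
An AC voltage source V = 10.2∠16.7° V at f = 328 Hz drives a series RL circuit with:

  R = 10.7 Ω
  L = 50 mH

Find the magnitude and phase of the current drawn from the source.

Step 1 — Angular frequency: ω = 2π·f = 2π·328 = 2061 rad/s.
Step 2 — Component impedances:
  R: Z = R = 10.7 Ω
  L: Z = jωL = j·2061·0.05 = 0 + j103 Ω
Step 3 — Series combination: Z_total = R + L = 10.7 + j103 Ω = 103.6∠84.1° Ω.
Step 4 — Source phasor: V = 10.2∠16.7° V = 9.77 + j2.931 V.
Step 5 — Ohm's law: I = V / Z_total = (9.77 + j2.931) / (10.7 + j103) = 0.03788 - j0.09088 A.
Step 6 — Convert to polar: |I| = 0.09846 A, ∠I = -67.4°.

I = 0.09846∠-67.4° A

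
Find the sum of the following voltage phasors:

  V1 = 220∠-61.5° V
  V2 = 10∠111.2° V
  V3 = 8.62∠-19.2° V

Step 1 — Convert each phasor to rectangular form:
  V1 = 220·(cos(-61.5°) + j·sin(-61.5°)) = 105 - j193.3 V
  V2 = 10·(cos(111.2°) + j·sin(111.2°)) = -3.616 + j9.323 V
  V3 = 8.62·(cos(-19.2°) + j·sin(-19.2°)) = 8.141 - j2.835 V
Step 2 — Sum components: V_total = 109.5 - j186.9 V.
Step 3 — Convert to polar: |V_total| = 216.6 V, ∠V_total = -59.6°.

V_total = 216.6∠-59.6° V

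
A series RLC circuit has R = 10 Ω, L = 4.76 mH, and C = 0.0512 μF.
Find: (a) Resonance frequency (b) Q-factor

Step 1 — Resonance condition Im(Z)=0 gives ω₀ = 1/√(LC).
Step 2 — ω₀ = 1/√(0.00476·5.12e-08) = 6.406e+04 rad/s.
Step 3 — f₀ = ω₀/(2π) = 1.019e+04 Hz.
Step 4 — Series Q: Q = ω₀L/R = 6.406e+04·0.00476/10 = 30.49.

(a) f₀ = 1.019e+04 Hz  (b) Q = 30.49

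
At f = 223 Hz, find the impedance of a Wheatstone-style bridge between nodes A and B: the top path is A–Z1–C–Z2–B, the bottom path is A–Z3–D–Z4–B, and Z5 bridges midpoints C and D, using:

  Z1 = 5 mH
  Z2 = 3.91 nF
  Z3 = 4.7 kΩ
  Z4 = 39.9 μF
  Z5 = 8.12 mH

Step 1 — Angular frequency: ω = 2π·f = 2π·223 = 1401 rad/s.
Step 2 — Component impedances:
  Z1: Z = jωL = j·1401·0.005 = 0 + j7.006 Ω
  Z2: Z = 1/(jωC) = -j/(ω·C) = 0 - j1.825e+05 Ω
  Z3: Z = R = 4700 Ω
  Z4: Z = 1/(jωC) = -j/(ω·C) = 0 - j17.89 Ω
  Z5: Z = jωL = j·1401·0.00812 = 0 + j11.38 Ω
Step 3 — Bridge requires nodal analysis (the Z5 bridge couples midpoints C and D, so the two paths cannot be reduced to a simple series/parallel combination). Setting node B to ground and injecting 1 A at node A, the 3-node admittance system at A, C, D solves to V_A = Z_AB = 0.0719 + j0.4958 Ω = 0.501∠81.7° Ω.

Z = 0.0719 + j0.4958 Ω = 0.501∠81.7° Ω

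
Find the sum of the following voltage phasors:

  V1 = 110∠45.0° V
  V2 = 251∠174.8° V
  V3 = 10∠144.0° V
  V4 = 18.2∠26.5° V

Step 1 — Convert each phasor to rectangular form:
  V1 = 110·(cos(45.0°) + j·sin(45.0°)) = 77.78 + j77.78 V
  V2 = 251·(cos(174.8°) + j·sin(174.8°)) = -250 + j22.75 V
  V3 = 10·(cos(144.0°) + j·sin(144.0°)) = -8.09 + j5.878 V
  V4 = 18.2·(cos(26.5°) + j·sin(26.5°)) = 16.29 + j8.121 V
Step 2 — Sum components: V_total = -164 + j114.5 V.
Step 3 — Convert to polar: |V_total| = 200 V, ∠V_total = 145.1°.

V_total = 200∠145.1° V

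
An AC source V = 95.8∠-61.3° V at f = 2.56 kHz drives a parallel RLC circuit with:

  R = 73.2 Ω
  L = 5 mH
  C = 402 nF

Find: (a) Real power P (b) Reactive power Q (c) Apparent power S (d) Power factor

Step 1 — Angular frequency: ω = 2π·f = 2π·2560 = 1.608e+04 rad/s.
Step 2 — Component impedances:
  R: Z = R = 73.2 Ω
  L: Z = jωL = j·1.608e+04·0.005 = 0 + j80.42 Ω
  C: Z = 1/(jωC) = -j/(ω·C) = 0 - j154.7 Ω
Step 3 — Parallel combination: 1/Z_total = 1/R + 1/L + 1/C; Z_total = 61.47 + j26.85 Ω = 67.08∠23.6° Ω.
Step 4 — Source phasor: V = 95.8∠-61.3° V = 46.01 - j84.03 V.
Step 5 — Current: I = V / Z = 0.127 - j1.423 A = 1.428∠-84.9° A.
Step 6 — Complex power: S = V·I* = 125.4 + j54.77 VA.
Step 7 — Real power: P = Re(S) = 125.4 W.
Step 8 — Reactive power: Q = Im(S) = 54.77 VAR.
Step 9 — Apparent power: |S| = 136.8 VA.
Step 10 — Power factor: PF = P/|S| = 0.9164 (lagging).

(a) P = 125.4 W  (b) Q = 54.77 VAR  (c) S = 136.8 VA  (d) PF = 0.9164 (lagging)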